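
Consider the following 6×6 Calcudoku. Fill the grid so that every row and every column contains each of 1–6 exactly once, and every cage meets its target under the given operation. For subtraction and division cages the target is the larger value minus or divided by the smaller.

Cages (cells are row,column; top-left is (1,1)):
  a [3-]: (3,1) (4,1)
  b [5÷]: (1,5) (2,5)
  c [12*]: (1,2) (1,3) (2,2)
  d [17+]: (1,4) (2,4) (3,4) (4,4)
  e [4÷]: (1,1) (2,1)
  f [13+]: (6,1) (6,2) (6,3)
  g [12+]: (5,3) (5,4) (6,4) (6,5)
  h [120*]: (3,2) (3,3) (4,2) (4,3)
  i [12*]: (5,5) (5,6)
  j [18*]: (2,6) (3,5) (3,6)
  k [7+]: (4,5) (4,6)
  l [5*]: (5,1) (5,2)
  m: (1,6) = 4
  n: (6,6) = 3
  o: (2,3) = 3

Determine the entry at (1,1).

1

Cage m is given; hence (1,6) = 4.
Cage o is a single given cell; hence (2,3) = 3.
Cage n is given, which forces (6,6) = 3.
4 is placed in row 1; hence (1,1) = 1.
Row 1 now contains 1; hence (1,5) = 5.
The two cells of cage e must have quotient 4, which forces (2,1) = 4.
5 is placed in column 5; hence (2,5) = 1.
Row 2 already has 1, so (2,6) = 6.
Cage j has product 18; hence (3,5) = 3.
6 is placed in column 6; hence (3,6) = 1.
Column 1 already has 1, which forces (5,1) = 5.
Row 5 already has 5, so (5,2) = 1.
6 is placed in column 6, so (5,6) = 2.
Cage c needs product 12, so (1,2) = 3.
Cage c needs product 12, leaving (1,3) = 2.
2 is placed in row 1, so (1,4) = 6.
Row 2 already has 6, leaving (2,2) = 2.
Row 2 now contains 2, which forces (2,4) = 5.
The two cells of cage a must have difference 3; hence (3,1) = 6.
Cage a's pair has difference 3; hence (4,1) = 3.
Cage k's pair has sum 7, leaving (4,5) = 2.
2 is placed in column 6, so (4,6) = 5.
Cage g has sum 12, so (5,4) = 3.
2 is placed in row 5, leaving (5,5) = 6.
Column 1 now contains 6, leaving (6,1) = 2.
Cage g needs sum 12; hence (6,4) = 1.
Column 5 now contains 2, leaving (6,5) = 4.
Cage d has sum 17, leaving (3,4) = 2.
Cage h has product 120, so (4,2) = 6.
Cage h needs product 120; hence (4,3) = 1.
Row 4 now contains 2, leaving (4,4) = 4.
6 is placed in row 5, so (5,3) = 4.
Column 2 already has 6; hence (6,2) = 5.
5 is placed in row 6; hence (6,3) = 6.
Column 2 now contains 5, which forces (3,2) = 4.
Column 3 already has 4; hence (3,3) = 5.
Filled in: 1 3 2 6 5 4 / 4 2 3 5 1 6 / 6 4 5 2 3 1 / 3 6 1 4 2 5 / 5 1 4 3 6 2 / 2 5 6 1 4 3.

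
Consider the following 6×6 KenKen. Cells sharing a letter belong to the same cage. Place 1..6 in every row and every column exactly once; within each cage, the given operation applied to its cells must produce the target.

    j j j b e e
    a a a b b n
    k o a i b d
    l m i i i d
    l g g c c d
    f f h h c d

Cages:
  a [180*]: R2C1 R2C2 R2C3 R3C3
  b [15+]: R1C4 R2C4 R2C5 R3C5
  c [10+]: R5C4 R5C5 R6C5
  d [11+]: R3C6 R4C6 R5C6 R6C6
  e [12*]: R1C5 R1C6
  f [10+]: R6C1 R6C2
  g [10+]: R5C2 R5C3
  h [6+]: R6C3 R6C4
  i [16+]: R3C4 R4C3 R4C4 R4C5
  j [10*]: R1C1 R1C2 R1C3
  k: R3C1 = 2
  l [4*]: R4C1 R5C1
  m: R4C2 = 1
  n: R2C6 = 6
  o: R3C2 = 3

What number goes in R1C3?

Cage n is given, which forces R2C6 = 6.
K is a freebie; hence R3C1 = 2.
Cage o is given; hence R3C2 = 3.
M is a freebie, so R4C2 = 1.
The 4 cells of cage a must have product 180, leaving R3C3 = 6.
Row 4 now contains 1, leaving R4C1 = 4.
Cage l needs two cells with product 4, leaving R5C1 = 1.
6 is placed in column 3; hence R5C3 = 4.
4 is placed in column 1, which forces R6C1 = 6.
Row 6 now contains 6; hence R6C2 = 4.
Column 1 already has 1, leaving R1C1 = 5.
The 3 cells of cage j must have product 10; hence R1C2 = 2.
The 3 cells of cage j must have product 10, so R1C3 = 1.
Column 1 already has 5, leaving R2C1 = 3.
Column 2 already has 2; hence R2C2 = 5.
Row 2 already has 5, leaving R2C3 = 2.
The 4 cells of cage i must have sum 16; hence R3C4 = 5.
Row 3 already has 5, which forces R3C6 = 1.
Column 3 now contains 2; hence R4C3 = 3.
Row 5 now contains 4; hence R5C2 = 6.
1 is placed in column 3, leaving R6C3 = 5.
Column 4 now contains 5; hence R6C4 = 1.
Cage b needs sum 15, leaving R1C4 = 6.
1 is placed in column 4, leaving R2C4 = 4.
Cage b has sum 15, so R2C5 = 1.
1 is placed in row 3, which forces R3C5 = 4.
Column 4 already has 6, which forces R4C4 = 2.
2 is placed in row 4; hence R4C5 = 6.
2 is placed in row 4, so R4C6 = 5.
Column 4 now contains 2, which forces R5C4 = 3.
The 3 cells of cage c must have sum 10; hence R5C5 = 5.
Row 5 now contains 3, so R5C6 = 2.
2 is placed in column 6, so R6C6 = 3.
Column 5 now contains 4, which forces R1C5 = 3.
3 is placed in column 6; hence R1C6 = 4.
3 is placed in row 6, which forces R6C5 = 2.
Completed grid: 5 2 1 6 3 4 / 3 5 2 4 1 6 / 2 3 6 5 4 1 / 4 1 3 2 6 5 / 1 6 4 3 5 2 / 6 4 5 1 2 3.

1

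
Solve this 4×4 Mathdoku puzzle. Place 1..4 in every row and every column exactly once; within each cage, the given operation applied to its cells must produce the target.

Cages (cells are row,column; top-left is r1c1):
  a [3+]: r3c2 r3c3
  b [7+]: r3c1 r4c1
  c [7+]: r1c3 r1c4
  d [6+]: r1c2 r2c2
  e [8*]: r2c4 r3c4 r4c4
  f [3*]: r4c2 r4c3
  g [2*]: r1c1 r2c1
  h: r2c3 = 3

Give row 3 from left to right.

3 1 2 4

H is a freebie, which forces r2c3 = 3.
Column 3 now contains 3, so r4c3 = 1.
Column 3 now contains 3, leaving r1c3 = 4.
Cage c's pair has sum 7; hence r1c4 = 3.
Cage a's pair has sum 3, so r3c2 = 1.
Column 3 already has 1; hence r3c3 = 2.
Row 3 already has 2; hence r3c4 = 4.
1 is placed in row 4, which forces r4c2 = 3.
Column 4 already has 4; hence r4c4 = 2.
Row 1 already has 4, leaving r1c2 = 2.
The two cells of cage d must have sum 6; hence r2c2 = 4.
2 is placed in column 4; hence r2c4 = 1.
Row 3 now contains 4, so r3c1 = 3.
3 is placed in row 4, leaving r4c1 = 4.
Row 1 now contains 2, which forces r1c1 = 1.
Row 2 already has 1, leaving r2c1 = 2.
The full grid is 1 2 4 3 / 2 4 3 1 / 3 1 2 4 / 4 3 1 2.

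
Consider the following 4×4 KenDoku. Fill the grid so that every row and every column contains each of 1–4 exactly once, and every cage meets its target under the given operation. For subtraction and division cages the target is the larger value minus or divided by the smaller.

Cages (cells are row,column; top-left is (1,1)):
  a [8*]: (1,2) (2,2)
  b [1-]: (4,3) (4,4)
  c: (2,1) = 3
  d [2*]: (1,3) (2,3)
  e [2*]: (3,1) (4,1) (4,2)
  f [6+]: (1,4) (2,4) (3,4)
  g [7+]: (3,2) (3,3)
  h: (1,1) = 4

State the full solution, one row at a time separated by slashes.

Cage h is a single given cell, which forces (1,1) = 4.
Row 1 now contains 4, which forces (1,2) = 2.
2 is placed in row 1; hence (1,3) = 1.
Row 1 already has 1, which forces (1,4) = 3.
C is a freebie, which forces (2,1) = 3.
Column 2 now contains 2, leaving (2,2) = 4.
1 is placed in column 3, which forces (2,3) = 2.
2 is placed in row 2, leaving (2,4) = 1.
Cage e needs product 2, leaving (3,1) = 1.
Column 2 already has 4, so (3,2) = 3.
Row 3 now contains 3; hence (3,3) = 4.
Column 4 already has 1, so (3,4) = 2.
Cage e has product 2, leaving (4,1) = 2.
The 3 cells of cage e must have product 2, which forces (4,2) = 1.
Column 3 now contains 4, so (4,3) = 3.
2 is placed in column 4, which forces (4,4) = 4.

4 2 1 3 / 3 4 2 1 / 1 3 4 2 / 2 1 3 4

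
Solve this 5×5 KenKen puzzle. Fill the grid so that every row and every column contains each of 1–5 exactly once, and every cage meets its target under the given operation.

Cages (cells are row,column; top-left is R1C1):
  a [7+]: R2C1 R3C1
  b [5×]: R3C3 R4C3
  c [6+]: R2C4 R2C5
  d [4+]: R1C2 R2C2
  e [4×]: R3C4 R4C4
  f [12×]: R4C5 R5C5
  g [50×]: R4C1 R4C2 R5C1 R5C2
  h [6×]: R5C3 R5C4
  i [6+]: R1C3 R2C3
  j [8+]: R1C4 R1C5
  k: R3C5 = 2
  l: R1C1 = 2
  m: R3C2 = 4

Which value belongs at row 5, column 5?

Cage l is a single given cell, so R1C1 = 2.
Cage m is a single given cell, which forces R3C2 = 4.
Row 3 now contains 4, which forces R3C4 = 1.
K is a freebie, which forces R3C5 = 2.
Column 4 already has 1, leaving R4C4 = 4.
4 is placed in row 4, so R4C5 = 3.
Column 5 now contains 3; hence R5C5 = 4.
The two cells of cage j must have sum 8; hence R1C4 = 3.
Column 5 now contains 3, so R1C5 = 5.
Cage a's pair has sum 7, which forces R2C1 = 4.
Cage c needs two cells with sum 6; hence R2C4 = 5.
The two cells of cage c must have sum 6; hence R2C5 = 1.
Cage a needs two cells with sum 7, leaving R3C1 = 3.
1 is placed in row 3, leaving R3C3 = 5.
Cage b needs two cells with product 5, leaving R4C3 = 1.
Column 4 already has 3, so R5C4 = 2.
Row 1 already has 3, leaving R1C2 = 1.
Column 3 already has 1; hence R1C3 = 4.
Row 2 already has 1, leaving R2C2 = 3.
Row 2 already has 1, leaving R2C3 = 2.
Row 4 now contains 1; hence R4C1 = 5.
Cage g needs product 50, which forces R4C2 = 2.
Cage g has product 50, which forces R5C1 = 1.
Row 5 already has 2, so R5C2 = 5.
Row 5 already has 2, which forces R5C3 = 3.
Completed grid: 2 1 4 3 5 / 4 3 2 5 1 / 3 4 5 1 2 / 5 2 1 4 3 / 1 5 3 2 4.

4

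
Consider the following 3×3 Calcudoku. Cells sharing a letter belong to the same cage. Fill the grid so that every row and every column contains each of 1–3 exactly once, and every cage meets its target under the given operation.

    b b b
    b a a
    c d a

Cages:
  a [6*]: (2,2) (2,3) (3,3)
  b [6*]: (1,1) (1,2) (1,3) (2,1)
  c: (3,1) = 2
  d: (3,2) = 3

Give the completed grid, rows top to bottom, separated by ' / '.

The 4 cells of cage b must have product 6; hence (2,1) = 1.
Cage c is a single given cell, so (3,1) = 2.
D is a freebie, which forces (3,2) = 3.
3 is placed in row 3, leaving (3,3) = 1.
Column 1 now contains 2, so (1,1) = 3.
Cage b has product 6, so (1,2) = 1.
The 4 cells of cage b must have product 6, which forces (1,3) = 2.
3 is placed in column 2; hence (2,2) = 2.
Cage a needs product 6; hence (2,3) = 3.

3 1 2 / 1 2 3 / 2 3 1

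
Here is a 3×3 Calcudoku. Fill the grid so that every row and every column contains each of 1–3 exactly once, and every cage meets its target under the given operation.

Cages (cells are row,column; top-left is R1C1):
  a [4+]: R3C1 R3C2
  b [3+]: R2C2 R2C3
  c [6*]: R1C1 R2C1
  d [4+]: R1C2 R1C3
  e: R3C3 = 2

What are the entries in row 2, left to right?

3 2 1

Cage e is a single given cell, so R3C3 = 2.
Cage b needs two cells with sum 3, leaving R2C2 = 2.
2 is placed in column 3, leaving R2C3 = 1.
Cage c needs two cells with product 6, leaving R1C1 = 2.
The two cells of cage d must have sum 4, leaving R1C2 = 1.
1 is placed in column 3, leaving R1C3 = 3.
Row 2 already has 2; hence R2C1 = 3.
3 is placed in column 1; hence R3C1 = 1.
Column 2 now contains 1, leaving R3C2 = 3.
Filled in: 2 1 3 / 3 2 1 / 1 3 2.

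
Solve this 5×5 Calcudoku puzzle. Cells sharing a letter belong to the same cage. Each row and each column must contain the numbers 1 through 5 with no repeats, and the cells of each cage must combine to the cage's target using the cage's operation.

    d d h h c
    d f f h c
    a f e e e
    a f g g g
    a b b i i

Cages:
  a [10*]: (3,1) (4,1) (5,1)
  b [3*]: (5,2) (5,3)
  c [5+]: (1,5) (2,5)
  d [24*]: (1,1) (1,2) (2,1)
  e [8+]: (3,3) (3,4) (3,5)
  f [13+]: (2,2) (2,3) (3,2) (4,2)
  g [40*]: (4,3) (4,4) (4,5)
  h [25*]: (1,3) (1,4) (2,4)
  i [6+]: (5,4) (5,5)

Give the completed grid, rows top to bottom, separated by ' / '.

4 2 5 1 3 / 3 4 1 5 2 / 2 5 4 3 1 / 1 3 2 4 5 / 5 1 3 2 4

Cage h has product 25; hence (1,3) = 5.
Cage h needs product 25; hence (1,4) = 1.
Cage h needs product 25; hence (2,4) = 5.
Cage g has product 40, leaving (4,5) = 5.
The only place for 3 in row 4 is (4,2).
Column 2 now contains 3; hence (5,2) = 1.
Cage b needs two cells with product 3; hence (5,3) = 3.
Row 3 needs a 2, and only (3,1) is open for it.
Cage d needs product 24, leaving (1,2) = 2.
Column 2 now contains 2; hence (2,2) = 4.
4 is placed in row 2, so (2,3) = 1.
4 is placed in column 2, leaving (3,2) = 5.
Column 3 now contains 1, leaving (3,3) = 4.
4 is placed in row 3; hence (3,4) = 3.
Row 3 already has 3, so (3,5) = 1.
Column 1 now contains 2, leaving (4,1) = 1.
4 is placed in column 3, leaving (4,3) = 2.
Row 4 already has 2, leaving (4,4) = 4.
Column 1 now contains 2; hence (5,1) = 5.
Column 4 already has 4, which forces (5,4) = 2.
Row 5 now contains 2, leaving (5,5) = 4.
Cage d has product 24, which forces (1,1) = 4.
4 is placed in column 5; hence (1,5) = 3.
4 is placed in row 2, leaving (2,1) = 3.
The two cells of cage c must have sum 5, which forces (2,5) = 2.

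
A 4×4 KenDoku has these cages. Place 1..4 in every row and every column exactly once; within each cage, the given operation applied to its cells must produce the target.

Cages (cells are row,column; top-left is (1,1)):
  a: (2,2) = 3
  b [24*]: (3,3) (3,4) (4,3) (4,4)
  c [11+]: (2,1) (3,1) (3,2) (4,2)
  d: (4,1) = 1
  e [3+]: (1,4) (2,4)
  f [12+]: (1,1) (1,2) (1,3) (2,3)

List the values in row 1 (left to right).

Cage a is given, so (2,2) = 3.
Row 2 already has 3; hence (2,3) = 4.
D is a freebie; hence (4,1) = 1.
Column 1 now contains 1, which forces (2,1) = 2.
2 is placed in row 2, leaving (2,4) = 1.
Column 4 now contains 1, which forces (1,4) = 2.
Cage b needs product 24, which forces (3,3) = 1.
Cage f needs sum 12; hence (1,1) = 4.
Cage f needs sum 12; hence (1,2) = 1.
1 is placed in column 3, so (1,3) = 3.
Cage c needs sum 11, which forces (3,1) = 3.
Row 3 already has 3, leaving (3,4) = 4.
Cage b needs product 24, leaving (4,3) = 2.
Column 4 now contains 4, which forces (4,4) = 3.
Row 3 already has 4, leaving (3,2) = 2.
Row 4 already has 2; hence (4,2) = 4.
Completed grid: 4 1 3 2 / 2 3 4 1 / 3 2 1 4 / 1 4 2 3.

4 1 3 2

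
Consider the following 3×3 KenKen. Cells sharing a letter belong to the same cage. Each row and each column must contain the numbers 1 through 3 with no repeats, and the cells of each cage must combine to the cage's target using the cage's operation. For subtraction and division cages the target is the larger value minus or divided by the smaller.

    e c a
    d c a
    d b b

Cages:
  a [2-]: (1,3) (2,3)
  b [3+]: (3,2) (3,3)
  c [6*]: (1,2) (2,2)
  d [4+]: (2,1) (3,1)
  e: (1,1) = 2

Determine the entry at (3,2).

1

Cage e is a single given cell, so (1,1) = 2.
Row 1 already has 2, leaving (1,2) = 3.
Row 1 now contains 3; hence (1,3) = 1.
Column 2 already has 3, which forces (2,2) = 2.
1 is placed in column 3, so (2,3) = 3.
Column 2 now contains 2; hence (3,2) = 1.
1 is placed in column 3, which forces (3,3) = 2.
3 is placed in row 2, so (2,1) = 1.
Row 3 already has 1; hence (3,1) = 3.
The full grid is 2 3 1 / 1 2 3 / 3 1 2.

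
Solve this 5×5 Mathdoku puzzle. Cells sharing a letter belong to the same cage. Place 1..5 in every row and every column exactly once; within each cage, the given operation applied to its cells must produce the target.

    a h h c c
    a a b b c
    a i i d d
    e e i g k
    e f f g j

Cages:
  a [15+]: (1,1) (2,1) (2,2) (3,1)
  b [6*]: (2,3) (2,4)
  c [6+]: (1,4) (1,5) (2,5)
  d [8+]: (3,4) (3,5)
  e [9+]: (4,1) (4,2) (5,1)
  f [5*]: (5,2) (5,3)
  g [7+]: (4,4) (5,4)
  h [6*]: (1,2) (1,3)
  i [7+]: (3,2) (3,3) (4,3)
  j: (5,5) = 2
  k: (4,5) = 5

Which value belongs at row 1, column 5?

Cage k is given; hence (4,5) = 5.
Cage j is a single given cell, which forces (5,5) = 2.
Cage d needs two cells with sum 8; hence (3,4) = 5.
Column 5 now contains 5, leaving (3,5) = 3.
Cage c needs sum 6; hence (1,4) = 1.
Cage c has sum 6; hence (1,5) = 4.
Column 5 already has 3, so (2,5) = 1.
Row 1 needs a 5, and only (1,1) is open for it.
Row 2 needs a 5, and only (2,2) is open for it.
Column 2 now contains 5; hence (5,2) = 1.
Cage f needs two cells with product 5, so (5,3) = 5.
In row 2, 4 can only go at (2,1), so (2,1) = 4.
The 4 cells of cage a must have sum 15, leaving (3,1) = 1.
The 3 cells of cage e must have sum 9, leaving (4,1) = 2.
Cage e has sum 9; hence (4,2) = 4.
4 is placed in row 4; hence (4,3) = 1.
4 is placed in row 4; hence (4,4) = 3.
Column 1 already has 4, so (5,1) = 3.
Column 4 already has 3, which forces (5,4) = 4.
Cage b needs two cells with product 6, which forces (2,3) = 3.
Column 4 already has 3, which forces (2,4) = 2.
4 is placed in column 2, leaving (3,2) = 2.
Cage i has sum 7; hence (3,3) = 4.
Column 2 already has 2, so (1,2) = 3.
Column 3 already has 3, leaving (1,3) = 2.
Filled in: 5 3 2 1 4 / 4 5 3 2 1 / 1 2 4 5 3 / 2 4 1 3 5 / 3 1 5 4 2.

4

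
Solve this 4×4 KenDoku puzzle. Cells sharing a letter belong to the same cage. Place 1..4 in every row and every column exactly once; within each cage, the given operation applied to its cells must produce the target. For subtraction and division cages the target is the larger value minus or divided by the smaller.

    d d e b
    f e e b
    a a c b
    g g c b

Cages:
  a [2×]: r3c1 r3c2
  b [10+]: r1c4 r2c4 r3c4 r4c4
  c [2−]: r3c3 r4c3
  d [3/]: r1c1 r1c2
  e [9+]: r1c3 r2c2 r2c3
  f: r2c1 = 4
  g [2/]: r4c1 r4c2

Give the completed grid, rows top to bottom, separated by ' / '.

3 1 4 2 / 4 3 2 1 / 1 2 3 4 / 2 4 1 3

Cage f is given, which forces r2c1 = 4.
Cage e needs sum 9; hence r1c3 = 4.
In row 1, 2 can only go at r1c4, so r1c4 = 2.
Row 2 needs a 1, and only r2c4 is open for it.
Row 3 needs a 4, and only r3c4 is open for it.
Column 4 already has 4, which forces r4c4 = 3.
The two cells of cage c must have difference 2, so r3c3 = 3.
Row 4 now contains 3, which forces r4c3 = 1.
Cage e needs sum 9, so r2c2 = 3.
3 is placed in column 3, so r2c3 = 2.
1 is placed in row 4, leaving r4c1 = 2.
The two cells of cage g must have quotient 2, so r4c2 = 4.
Cage d needs two cells with quotient 3, leaving r1c1 = 3.
3 is placed in column 2, which forces r1c2 = 1.
2 is placed in column 1, which forces r3c1 = 1.
The two cells of cage a must have product 2; hence r3c2 = 2.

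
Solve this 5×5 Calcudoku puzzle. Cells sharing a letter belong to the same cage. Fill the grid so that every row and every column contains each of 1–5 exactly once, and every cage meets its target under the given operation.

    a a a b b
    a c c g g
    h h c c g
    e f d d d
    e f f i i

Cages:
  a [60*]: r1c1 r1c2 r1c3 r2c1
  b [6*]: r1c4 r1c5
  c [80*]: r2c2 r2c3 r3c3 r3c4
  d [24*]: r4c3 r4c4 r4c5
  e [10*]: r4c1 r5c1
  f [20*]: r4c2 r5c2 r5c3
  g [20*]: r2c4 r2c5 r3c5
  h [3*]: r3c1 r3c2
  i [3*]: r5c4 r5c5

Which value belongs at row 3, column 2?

The only place for 3 in row 2 is r2c1.
Column 1 already has 3; hence r3c1 = 1.
Cage h needs two cells with product 3, leaving r3c2 = 3.
Row 4 needs a 1, and only r4c2 is open for it.
Cage a needs product 60, which forces r1c3 = 1.
The only place for 5 in row 4 is r4c1.
Column 1 now contains 5, leaving r1c1 = 4.
Cage a has product 60, which forces r1c2 = 5.
Column 1 now contains 5; hence r5c1 = 2.
Column 2 now contains 5, so r5c2 = 4.
4 is placed in row 5; hence r5c3 = 5.
Column 2 already has 4, which forces r2c2 = 2.
Cage c needs product 80, which forces r2c3 = 4.
The 4 cells of cage c must have product 80, so r3c3 = 2.
Cage c needs product 80, which forces r3c4 = 5.
Row 3 now contains 5; hence r3c5 = 4.
Column 3 now contains 2, so r4c3 = 3.
Row 4 now contains 3, leaving r4c5 = 2.
Cage b's pair has product 6, which forces r1c4 = 2.
Column 5 already has 2; hence r1c5 = 3.
5 is placed in column 4; hence r2c4 = 1.
Cage g needs product 20; hence r2c5 = 5.
Row 4 already has 2, so r4c4 = 4.
Column 4 now contains 1, leaving r5c4 = 3.
Column 5 now contains 3, leaving r5c5 = 1.
Filled in: 4 5 1 2 3 / 3 2 4 1 5 / 1 3 2 5 4 / 5 1 3 4 2 / 2 4 5 3 1.

3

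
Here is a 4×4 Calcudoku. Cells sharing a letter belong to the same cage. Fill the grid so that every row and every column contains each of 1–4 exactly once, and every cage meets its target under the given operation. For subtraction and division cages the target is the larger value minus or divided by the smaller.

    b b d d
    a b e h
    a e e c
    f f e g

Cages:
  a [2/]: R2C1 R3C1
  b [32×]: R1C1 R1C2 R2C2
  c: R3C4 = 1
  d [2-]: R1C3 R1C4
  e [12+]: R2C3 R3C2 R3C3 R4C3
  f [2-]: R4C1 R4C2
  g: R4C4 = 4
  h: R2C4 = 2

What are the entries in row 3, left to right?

2 3 4 1

The 3 cells of cage b must have product 32; hence R1C1 = 4.
The 3 cells of cage b must have product 32, so R1C2 = 2.
Cage b needs product 32, so R2C2 = 4.
Cage h is a single given cell, leaving R2C4 = 2.
Column 2 already has 4, which forces R3C2 = 3.
C is a freebie; hence R3C4 = 1.
3 is placed in column 2, so R4C2 = 1.
Cage g is given, leaving R4C4 = 4.
Cage d's pair has difference 2, leaving R1C3 = 1.
Column 4 now contains 1; hence R1C4 = 3.
Row 2 already has 2; hence R2C1 = 1.
Cage e has sum 12, leaving R2C3 = 3.
Row 3 already has 1, leaving R3C1 = 2.
The 4 cells of cage e must have sum 12, which forces R3C3 = 4.
The two cells of cage f must have difference 2; hence R4C1 = 3.
The 4 cells of cage e must have sum 12, which forces R4C3 = 2.
Filled in: 4 2 1 3 / 1 4 3 2 / 2 3 4 1 / 3 1 2 4.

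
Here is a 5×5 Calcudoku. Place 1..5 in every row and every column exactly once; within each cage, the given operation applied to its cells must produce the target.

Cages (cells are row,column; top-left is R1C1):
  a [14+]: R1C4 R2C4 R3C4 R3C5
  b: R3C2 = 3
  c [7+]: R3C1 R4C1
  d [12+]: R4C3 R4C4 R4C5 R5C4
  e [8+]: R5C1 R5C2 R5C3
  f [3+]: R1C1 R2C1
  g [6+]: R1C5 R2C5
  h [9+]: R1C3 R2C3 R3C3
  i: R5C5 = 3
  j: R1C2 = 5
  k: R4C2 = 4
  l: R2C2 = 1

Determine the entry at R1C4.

3

Cage j is a single given cell; hence R1C2 = 5.
Cage l is given, which forces R2C2 = 1.
Cage b is given, so R3C2 = 3.
Cage k is given, leaving R4C2 = 4.
Column 2 now contains 4, so R5C2 = 2.
Cage i is a single given cell, so R5C5 = 3.
The two cells of cage f must have sum 3, so R1C1 = 1.
Row 2 now contains 1, leaving R2C1 = 2.
1 is placed in column 1, which forces R5C1 = 5.
Row 5 now contains 5, leaving R5C3 = 1.
Cage d has sum 12, so R5C4 = 4.
The two cells of cage g must have sum 6, leaving R1C5 = 2.
Cage g needs two cells with sum 6, so R2C5 = 4.
Column 1 already has 5, leaving R3C1 = 4.
Row 3 now contains 4; hence R3C3 = 2.
4 is placed in column 5, leaving R3C5 = 5.
Column 1 already has 5, which forces R4C1 = 3.
Column 3 already has 2; hence R4C3 = 5.
Column 5 now contains 5; hence R4C5 = 1.
The 3 cells of cage h must have sum 9; hence R1C3 = 4.
Row 1 now contains 2, leaving R1C4 = 3.
Row 2 now contains 4, so R2C3 = 3.
Cage a needs sum 14, so R2C4 = 5.
Row 3 already has 5, so R3C4 = 1.
1 is placed in row 4, so R4C4 = 2.
Completed grid: 1 5 4 3 2 / 2 1 3 5 4 / 4 3 2 1 5 / 3 4 5 2 1 / 5 2 1 4 3.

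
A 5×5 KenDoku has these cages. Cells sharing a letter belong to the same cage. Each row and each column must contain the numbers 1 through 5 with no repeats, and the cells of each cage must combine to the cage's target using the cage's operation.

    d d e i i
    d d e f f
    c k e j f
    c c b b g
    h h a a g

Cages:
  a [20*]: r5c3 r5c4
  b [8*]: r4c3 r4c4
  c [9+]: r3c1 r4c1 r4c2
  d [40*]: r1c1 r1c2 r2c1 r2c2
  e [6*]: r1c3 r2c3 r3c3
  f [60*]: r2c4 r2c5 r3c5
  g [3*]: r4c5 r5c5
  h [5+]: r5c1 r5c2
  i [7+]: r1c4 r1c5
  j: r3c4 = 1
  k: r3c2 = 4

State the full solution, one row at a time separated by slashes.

4 1 3 5 2 / 5 2 1 3 4 / 3 4 2 1 5 / 1 5 4 2 3 / 2 3 5 4 1

Cage k is a single given cell; hence r3c2 = 4.
J is a freebie, which forces r3c4 = 1.
Column 3 needs a 5, and only r5c3 is open for it.
Row 5 already has 5; hence r5c4 = 4.
The 3 cells of cage f must have product 60; hence r2c5 = 4.
Cage b needs two cells with product 8, leaving r4c3 = 4.
Column 4 now contains 4, which forces r4c4 = 2.
Cage d needs product 40, leaving r1c1 = 4.
Cage i needs two cells with sum 7, so r1c4 = 5.
Cage i needs two cells with sum 7, leaving r1c5 = 2.
Column 4 already has 5; hence r2c4 = 3.
Row 1 already has 2, so r1c2 = 1.
Row 1 now contains 1, so r1c3 = 3.
Column 3 now contains 3, leaving r3c3 = 2.
Cage f has product 60, so r3c5 = 5.
Column 3 already has 2, which forces r2c3 = 1.
Row 3 now contains 5; hence r3c1 = 3.
Cage c has sum 9, which forces r4c1 = 1.
The 3 cells of cage c must have sum 9; hence r4c2 = 5.
1 is placed in row 4, leaving r4c5 = 3.
3 is placed in column 1, which forces r5c1 = 2.
Row 5 now contains 2; hence r5c2 = 3.
3 is placed in column 5; hence r5c5 = 1.
2 is placed in column 1; hence r2c1 = 5.
Column 2 now contains 5, so r2c2 = 2.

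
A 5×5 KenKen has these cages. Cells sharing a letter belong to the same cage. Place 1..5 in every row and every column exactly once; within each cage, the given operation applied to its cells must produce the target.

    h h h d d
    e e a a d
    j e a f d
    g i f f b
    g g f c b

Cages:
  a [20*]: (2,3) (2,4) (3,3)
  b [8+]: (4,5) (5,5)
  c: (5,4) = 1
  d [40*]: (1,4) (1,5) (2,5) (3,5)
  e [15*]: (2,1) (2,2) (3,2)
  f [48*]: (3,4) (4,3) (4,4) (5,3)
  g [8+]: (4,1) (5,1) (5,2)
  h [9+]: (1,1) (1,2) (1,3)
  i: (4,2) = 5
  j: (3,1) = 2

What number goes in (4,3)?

4

Cage j is a single given cell; hence (3,1) = 2.
I is a freebie, so (4,2) = 5.
Row 4 already has 5, so (4,5) = 3.
Cage c is given, leaving (5,4) = 1.
Column 5 now contains 3, which forces (5,5) = 5.
Cage d has product 40, so (1,4) = 5.
Cage e has product 15, which forces (2,1) = 5.
Column 4 now contains 5, which forces (2,4) = 4.
Cage f needs product 48, which forces (3,4) = 3.
Cage g has sum 8, which forces (4,1) = 1.
1 is placed in row 4; hence (4,3) = 4.
Column 4 now contains 4, leaving (4,4) = 2.
Column 3 already has 4; hence (5,3) = 2.
Cage h has sum 9; hence (1,1) = 4.
The 3 cells of cage h must have sum 9, which forces (1,2) = 2.
Cage h needs sum 9, leaving (1,3) = 3.
2 is placed in row 1; hence (1,5) = 1.
Cage e has product 15, so (2,2) = 3.
4 is placed in row 2; hence (2,3) = 1.
Column 5 already has 1, so (2,5) = 2.
3 is placed in row 3, leaving (3,2) = 1.
Cage a needs product 20; hence (3,3) = 5.
Column 5 already has 1; hence (3,5) = 4.
4 is placed in column 1, which forces (5,1) = 3.
3 is placed in column 2, which forces (5,2) = 4.
The full grid is 4 2 3 5 1 / 5 3 1 4 2 / 2 1 5 3 4 / 1 5 4 2 3 / 3 4 2 1 5.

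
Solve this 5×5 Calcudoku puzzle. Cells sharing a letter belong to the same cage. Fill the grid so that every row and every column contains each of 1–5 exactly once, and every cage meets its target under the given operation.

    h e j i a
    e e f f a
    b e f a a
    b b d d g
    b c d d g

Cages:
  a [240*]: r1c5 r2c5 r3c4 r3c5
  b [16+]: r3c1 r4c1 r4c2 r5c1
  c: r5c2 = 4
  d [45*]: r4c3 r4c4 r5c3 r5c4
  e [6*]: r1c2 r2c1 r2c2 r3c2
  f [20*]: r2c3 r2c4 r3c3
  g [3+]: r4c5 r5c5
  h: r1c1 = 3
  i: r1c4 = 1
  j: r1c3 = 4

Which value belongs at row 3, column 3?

Cage h is given; hence r1c1 = 3.
Cage j is a single given cell, which forces r1c3 = 4.
Cage i is a single given cell, which forces r1c4 = 1.
4 is placed in row 1, so r1c5 = 5.
The 4 cells of cage e must have product 6; hence r2c1 = 1.
1 is placed in row 2, leaving r2c3 = 5.
Cage a needs product 240, leaving r3c4 = 4.
Column 5 now contains 5; hence r3c5 = 3.
Cage c is given, so r5c2 = 4.
Row 1 already has 1, which forces r1c2 = 2.
The 4 cells of cage e must have product 6, which forces r2c2 = 3.
Column 4 already has 4, which forces r2c4 = 2.
3 is placed in column 5; hence r2c5 = 4.
Cage e needs product 6, so r3c2 = 1.
Cage f needs product 20, which forces r3c3 = 2.
Cage b has sum 16, leaving r4c1 = 4.
Column 2 already has 4, which forces r4c2 = 5.
Row 4 now contains 5; hence r4c4 = 3.
Column 4 now contains 3, so r5c4 = 5.
2 is placed in row 3, which forces r3c1 = 5.
3 is placed in row 4, which forces r4c3 = 1.
Row 4 now contains 1, so r4c5 = 2.
Row 5 now contains 5, which forces r5c1 = 2.
Cage d has product 45, which forces r5c3 = 3.
Column 5 already has 2; hence r5c5 = 1.
Completed grid: 3 2 4 1 5 / 1 3 5 2 4 / 5 1 2 4 3 / 4 5 1 3 2 / 2 4 3 5 1.

2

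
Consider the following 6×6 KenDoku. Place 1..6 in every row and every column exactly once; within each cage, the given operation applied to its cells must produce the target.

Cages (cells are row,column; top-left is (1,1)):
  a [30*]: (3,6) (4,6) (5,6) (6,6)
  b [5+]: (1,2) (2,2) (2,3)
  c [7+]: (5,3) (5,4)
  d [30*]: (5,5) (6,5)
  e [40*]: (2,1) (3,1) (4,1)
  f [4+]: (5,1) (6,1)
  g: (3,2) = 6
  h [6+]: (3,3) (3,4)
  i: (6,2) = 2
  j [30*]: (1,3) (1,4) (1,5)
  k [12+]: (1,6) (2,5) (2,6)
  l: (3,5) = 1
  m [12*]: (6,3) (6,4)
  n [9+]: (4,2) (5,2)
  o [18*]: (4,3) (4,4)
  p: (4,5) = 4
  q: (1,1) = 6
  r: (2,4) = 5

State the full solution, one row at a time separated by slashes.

Cage q is a single given cell; hence (1,1) = 6.
R is a freebie, which forces (2,4) = 5.
Cage g is a single given cell, leaving (3,2) = 6.
Cage l is given, so (3,5) = 1.
Cage p is given, so (4,5) = 4.
I is a freebie, which forces (6,2) = 2.
2 is placed in column 2, which forces (1,2) = 1.
Cage b has sum 5, leaving (2,2) = 3.
Cage b has sum 5, which forces (2,3) = 1.
Cage n needs two cells with sum 9, so (4,2) = 5.
Cage n's pair has sum 9; hence (5,2) = 4.
The 3 cells of cage e must have product 40, so (2,1) = 4.
Cage e has product 40, leaving (3,1) = 5.
Row 4 now contains 5; hence (4,1) = 2.
Cage k needs sum 12, which forces (1,6) = 4.
Row 3 needs a 3, and only (3,6) is open for it.
Column 6 now contains 3, leaving (4,6) = 1.
Cage a needs product 30, so (5,6) = 2.
Cage a has product 30, leaving (6,6) = 5.
Cage k needs sum 12, so (2,5) = 2.
Column 6 already has 2; hence (2,6) = 6.
Cage c needs two cells with sum 7, leaving (5,3) = 6.
2 is placed in row 5, which forces (5,4) = 1.
The two cells of cage d must have product 30, so (5,5) = 5.
Row 6 now contains 5, which forces (6,5) = 6.
The 3 cells of cage j must have product 30, leaving (1,3) = 5.
The 3 cells of cage j must have product 30, leaving (1,4) = 2.
5 is placed in column 5, so (1,5) = 3.
Column 4 already has 2, leaving (3,4) = 4.
Column 3 already has 6, leaving (4,3) = 3.
Cage o's pair has product 18, so (4,4) = 6.
Row 5 already has 1, leaving (5,1) = 3.
Cage f's pair has sum 4; hence (6,1) = 1.
Column 3 now contains 3, leaving (6,3) = 4.
Column 4 now contains 4, which forces (6,4) = 3.
4 is placed in row 3; hence (3,3) = 2.

6 1 5 2 3 4 / 4 3 1 5 2 6 / 5 6 2 4 1 3 / 2 5 3 6 4 1 / 3 4 6 1 5 2 / 1 2 4 3 6 5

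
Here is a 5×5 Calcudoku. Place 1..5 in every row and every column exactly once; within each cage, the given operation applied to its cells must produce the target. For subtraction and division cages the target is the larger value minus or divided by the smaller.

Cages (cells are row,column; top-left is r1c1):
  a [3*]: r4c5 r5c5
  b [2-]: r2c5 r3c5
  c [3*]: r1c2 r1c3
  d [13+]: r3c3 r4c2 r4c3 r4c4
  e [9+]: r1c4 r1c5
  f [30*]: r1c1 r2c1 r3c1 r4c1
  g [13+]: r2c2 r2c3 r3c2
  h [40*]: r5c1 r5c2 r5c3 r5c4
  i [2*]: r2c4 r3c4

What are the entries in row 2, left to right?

1 3 5 2 4

In row 1, 2 can only go at r1c1, so r1c1 = 2.
The only place for 3 in row 5 is r5c5.
Column 5 already has 3, leaving r4c5 = 1.
The only place for 4 in column 1 is r5c1.
Column 4 needs a 3, and only r4c4 is open for it.
Row 4 now contains 3, which forces r4c1 = 5.
Cage d has sum 13, which forces r3c3 = 4.
Row 3 now contains 4, leaving r3c5 = 2.
Cage d has sum 13, leaving r4c2 = 4.
The 4 cells of cage d must have sum 13, so r4c3 = 2.
The 3 cells of cage g must have sum 13, which forces r2c2 = 3.
4 is placed in column 3, which forces r2c3 = 5.
The two cells of cage i must have product 2; hence r2c4 = 2.
Column 5 now contains 2, so r2c5 = 4.
Row 3 now contains 4; hence r3c2 = 5.
Row 3 already has 2, which forces r3c4 = 1.
Column 3 already has 5; hence r5c3 = 1.
1 is placed in column 4, leaving r5c4 = 5.
3 is placed in column 2; hence r1c2 = 1.
Column 3 now contains 1, which forces r1c3 = 3.
5 is placed in column 4, leaving r1c4 = 4.
Column 5 already has 4; hence r1c5 = 5.
3 is placed in row 2; hence r2c1 = 1.
1 is placed in row 3, which forces r3c1 = 3.
Row 5 now contains 1, so r5c2 = 2.
The full grid is 2 1 3 4 5 / 1 3 5 2 4 / 3 5 4 1 2 / 5 4 2 3 1 / 4 2 1 5 3.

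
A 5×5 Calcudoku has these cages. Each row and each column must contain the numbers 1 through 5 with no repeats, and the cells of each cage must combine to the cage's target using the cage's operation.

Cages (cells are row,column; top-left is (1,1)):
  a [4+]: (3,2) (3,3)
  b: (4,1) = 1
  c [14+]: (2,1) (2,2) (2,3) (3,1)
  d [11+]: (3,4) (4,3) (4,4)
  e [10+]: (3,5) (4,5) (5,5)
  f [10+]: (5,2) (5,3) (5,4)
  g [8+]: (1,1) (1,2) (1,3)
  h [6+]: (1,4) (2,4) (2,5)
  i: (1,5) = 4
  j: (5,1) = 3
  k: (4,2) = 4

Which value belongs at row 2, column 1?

Cage i is given, so (1,5) = 4.
Cage b is given, leaving (4,1) = 1.
K is a freebie, so (4,2) = 4.
J is a freebie, so (5,1) = 3.
In row 1, 3 can only go at (1,4), so (1,4) = 3.
3 is placed in column 4, so (3,4) = 4.
The 3 cells of cage f must have sum 10, leaving (5,3) = 4.
The 4 cells of cage c must have sum 14; hence (2,1) = 4.
Row 4 needs a 3, and only (4,5) is open for it.
The only place for 2 in row 5 is (5,5).
The 3 cells of cage h must have sum 6, leaving (2,4) = 2.
2 is placed in column 5, which forces (2,5) = 1.
2 is placed in column 5; hence (3,5) = 5.
Column 4 now contains 2; hence (4,4) = 5.
Column 4 now contains 5, which forces (5,4) = 1.
Row 3 now contains 5, leaving (3,1) = 2.
5 is placed in row 4, leaving (4,3) = 2.
Row 5 now contains 1, so (5,2) = 5.
Column 1 now contains 2, so (1,1) = 5.
Cage g needs sum 8, so (1,2) = 2.
Cage g needs sum 8; hence (1,3) = 1.
Column 2 now contains 5; hence (2,2) = 3.
Cage c needs sum 14, which forces (2,3) = 5.
Column 2 already has 3, so (3,2) = 1.
Column 3 already has 1, which forces (3,3) = 3.
Filled in: 5 2 1 3 4 / 4 3 5 2 1 / 2 1 3 4 5 / 1 4 2 5 3 / 3 5 4 1 2.

4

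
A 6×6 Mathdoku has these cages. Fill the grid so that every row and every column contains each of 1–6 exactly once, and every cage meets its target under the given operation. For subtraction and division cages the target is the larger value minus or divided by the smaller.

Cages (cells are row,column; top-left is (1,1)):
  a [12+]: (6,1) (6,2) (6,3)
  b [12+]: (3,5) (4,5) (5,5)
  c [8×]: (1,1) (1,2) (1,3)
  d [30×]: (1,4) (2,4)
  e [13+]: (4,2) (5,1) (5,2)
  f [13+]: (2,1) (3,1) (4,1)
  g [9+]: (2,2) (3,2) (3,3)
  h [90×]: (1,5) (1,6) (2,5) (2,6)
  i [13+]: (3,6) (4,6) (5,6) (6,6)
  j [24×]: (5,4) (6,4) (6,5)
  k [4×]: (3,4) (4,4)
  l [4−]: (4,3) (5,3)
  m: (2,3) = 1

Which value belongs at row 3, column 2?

Cage m is given, which forces (2,3) = 1.
{2, 6} are confined to (4,3) and (5,3) in column 3; hence (1,3) = 4.
Cage j needs product 24; hence (6,5) = 4.
Cage a has sum 12, so (6,3) = 5.
Column 3 now contains 5, which forces (3,3) = 3.
In row 1, 6 can only go at (1,4), so (1,4) = 6.
Column 4 now contains 6, so (2,4) = 5.
Row 2 needs a 6, and only (2,1) is open for it.
Column 1 now contains 6, which forces (6,1) = 1.
Cage a needs sum 12, so (6,2) = 6.
Column 1 already has 1; hence (1,1) = 2.
Cage c has product 8, so (1,2) = 1.
Cage f needs sum 13; hence (3,1) = 4.
4 is placed in row 3; hence (3,2) = 2.
4 is placed in row 3; hence (3,4) = 1.
Cage f needs sum 13, so (4,1) = 3.
Column 4 now contains 1, leaving (4,4) = 4.
4 is placed in column 1, leaving (5,1) = 5.
Row 5 already has 5; hence (5,2) = 3.
Row 5 already has 3, which forces (5,4) = 2.
Column 4 already has 2, leaving (6,4) = 3.
Row 6 already has 3; hence (6,6) = 2.
The 4 cells of cage h must have product 90, so (1,5) = 3.
Cage h needs product 90, which forces (1,6) = 5.
Column 2 already has 2, leaving (2,2) = 4.
Cage h needs product 90; hence (2,5) = 2.
Column 6 now contains 2, so (2,6) = 3.
Cage i has sum 13; hence (3,6) = 6.
Row 4 now contains 4, so (4,2) = 5.
Cage l's pair has difference 4, so (4,3) = 2.
Cage i has sum 13, which forces (4,6) = 1.
Row 5 now contains 2; hence (5,3) = 6.
6 is placed in row 5, so (5,5) = 1.
Cage i has sum 13, so (5,6) = 4.
Row 3 already has 6, so (3,5) = 5.
Row 4 already has 1, leaving (4,5) = 6.
The full grid is 2 1 4 6 3 5 / 6 4 1 5 2 3 / 4 2 3 1 5 6 / 3 5 2 4 6 1 / 5 3 6 2 1 4 / 1 6 5 3 4 2.

2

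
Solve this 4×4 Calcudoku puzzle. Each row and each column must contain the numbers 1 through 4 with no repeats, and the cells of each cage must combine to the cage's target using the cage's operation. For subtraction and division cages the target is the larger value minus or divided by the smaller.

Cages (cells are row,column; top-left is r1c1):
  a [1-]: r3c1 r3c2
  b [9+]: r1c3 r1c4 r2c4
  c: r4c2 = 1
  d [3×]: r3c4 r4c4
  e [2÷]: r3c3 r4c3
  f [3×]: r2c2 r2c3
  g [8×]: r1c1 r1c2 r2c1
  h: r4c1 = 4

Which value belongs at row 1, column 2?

H is a freebie, leaving r4c1 = 4.
Cage c is given, which forces r4c2 = 1.
Row 4 already has 1, so r4c3 = 2.
Row 4 already has 1, so r4c4 = 3.
Cage g has product 8; hence r1c2 = 4.
Row 1 already has 4, so r1c3 = 3.
Column 2 already has 1; hence r2c2 = 3.
Cage f's pair has product 3, leaving r2c3 = 1.
Column 2 now contains 3, which forces r3c2 = 2.
Column 3 already has 1, leaving r3c3 = 4.
3 is placed in column 4, which forces r3c4 = 1.
The 3 cells of cage g must have product 8, so r1c1 = 1.
Column 4 already has 1; hence r1c4 = 2.
Row 2 now contains 1, so r2c1 = 2.
The 3 cells of cage b must have sum 9, which forces r2c4 = 4.
Row 3 already has 1, which forces r3c1 = 3.
Completed grid: 1 4 3 2 / 2 3 1 4 / 3 2 4 1 / 4 1 2 3.

4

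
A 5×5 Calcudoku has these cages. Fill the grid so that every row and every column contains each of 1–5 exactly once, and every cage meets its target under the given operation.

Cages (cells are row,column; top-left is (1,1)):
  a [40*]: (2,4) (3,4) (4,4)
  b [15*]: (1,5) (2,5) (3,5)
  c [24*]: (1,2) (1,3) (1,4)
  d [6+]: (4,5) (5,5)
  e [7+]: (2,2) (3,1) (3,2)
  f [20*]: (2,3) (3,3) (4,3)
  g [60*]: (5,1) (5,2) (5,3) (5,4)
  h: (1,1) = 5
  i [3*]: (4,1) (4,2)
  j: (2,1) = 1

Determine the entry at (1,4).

3

Cage h is given, leaving (1,1) = 5.
Cage j is given, leaving (2,1) = 1.
Column 1 now contains 1, leaving (4,1) = 3.
Row 4 already has 3, which forces (4,2) = 1.
Column 1 now contains 3, so (5,1) = 4.
Cage e needs sum 7, so (2,2) = 2.
4 is placed in column 1, so (3,1) = 2.
The 3 cells of cage e must have sum 7, which forces (3,2) = 3.
The 3 cells of cage f must have product 20, so (3,3) = 1.
1 is placed in row 3, which forces (3,5) = 5.
5 is placed in column 5, leaving (4,5) = 4.
Column 2 already has 3, which forces (5,2) = 5.
5 is placed in row 5, so (5,3) = 3.
Row 5 already has 3, leaving (5,4) = 1.
Row 5 now contains 1, so (5,5) = 2.
Column 2 already has 3, so (1,2) = 4.
Cage c needs product 24, so (1,3) = 2.
Cage c has product 24; hence (1,4) = 3.
The 3 cells of cage b must have product 15, so (1,5) = 1.
Cage f has product 20, so (2,3) = 4.
Cage a has product 40; hence (2,4) = 5.
5 is placed in column 5; hence (2,5) = 3.
5 is placed in row 3; hence (3,4) = 4.
Row 4 now contains 4, which forces (4,3) = 5.
Cage a has product 40, so (4,4) = 2.
Completed grid: 5 4 2 3 1 / 1 2 4 5 3 / 2 3 1 4 5 / 3 1 5 2 4 / 4 5 3 1 2.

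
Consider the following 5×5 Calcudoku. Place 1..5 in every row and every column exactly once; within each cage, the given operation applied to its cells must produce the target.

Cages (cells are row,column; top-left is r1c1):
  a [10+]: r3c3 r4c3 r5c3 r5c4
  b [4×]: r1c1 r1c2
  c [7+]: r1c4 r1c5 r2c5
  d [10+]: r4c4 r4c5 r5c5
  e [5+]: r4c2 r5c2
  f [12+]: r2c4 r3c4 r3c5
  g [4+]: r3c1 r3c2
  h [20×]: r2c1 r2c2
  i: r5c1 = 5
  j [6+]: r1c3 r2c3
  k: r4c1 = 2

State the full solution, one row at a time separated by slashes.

Cage k is a single given cell, leaving r4c1 = 2.
Cage i is given, so r5c1 = 5.
5 is placed in column 1, leaving r2c1 = 4.
Cage h needs two cells with product 20, so r2c2 = 5.
5 is placed in row 2, so r2c4 = 3.
Column 1 already has 4; hence r1c1 = 1.
Cage b's pair has product 4, leaving r1c2 = 4.
Row 1 now contains 4, which forces r1c3 = 5.
Row 1 now contains 4, which forces r1c4 = 2.
Row 1 already has 2; hence r1c5 = 3.
Column 1 now contains 1, leaving r3c1 = 3.
3 is placed in row 3; hence r3c2 = 1.
1 is placed in column 2, leaving r4c2 = 3.
1 is placed in column 2; hence r5c2 = 2.
Cage j needs two cells with sum 6, leaving r2c3 = 1.
Cage c has sum 7, leaving r2c5 = 2.
Cage a needs sum 10, which forces r3c3 = 2.
1 is placed in column 3, so r4c3 = 4.
Cage a needs sum 10, leaving r5c3 = 3.
The 4 cells of cage a must have sum 10, which forces r5c4 = 1.
Cage d needs sum 10; hence r5c5 = 4.
Cage f needs sum 12, which forces r3c4 = 4.
4 is placed in column 5; hence r3c5 = 5.
1 is placed in column 4, leaving r4c4 = 5.
The 3 cells of cage d must have sum 10; hence r4c5 = 1.

1 4 5 2 3 / 4 5 1 3 2 / 3 1 2 4 5 / 2 3 4 5 1 / 5 2 3 1 4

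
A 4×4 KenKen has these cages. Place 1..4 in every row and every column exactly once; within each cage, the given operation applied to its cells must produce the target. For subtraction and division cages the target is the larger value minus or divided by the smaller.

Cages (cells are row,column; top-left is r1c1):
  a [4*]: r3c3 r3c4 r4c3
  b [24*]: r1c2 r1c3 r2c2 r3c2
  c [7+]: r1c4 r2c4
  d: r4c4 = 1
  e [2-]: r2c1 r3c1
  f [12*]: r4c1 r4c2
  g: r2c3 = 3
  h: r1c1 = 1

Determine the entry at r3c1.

4

Cage h is given, leaving r1c1 = 1.
Cage g is given, which forces r2c3 = 3.
Row 2 already has 3; hence r2c4 = 4.
Cage d is a single given cell, which forces r4c4 = 1.
Column 4 already has 4, leaving r1c4 = 3.
4 is placed in row 2, which forces r2c1 = 2.
Row 2 now contains 2, leaving r2c2 = 1.
The two cells of cage e must have difference 2, leaving r3c1 = 4.
Cage a needs product 4, which forces r3c3 = 1.
1 is placed in column 4, so r3c4 = 2.
Column 1 already has 4, which forces r4c1 = 3.
3 is placed in row 4, so r4c2 = 4.
Row 4 already has 1, leaving r4c3 = 2.
Column 2 already has 4, so r1c2 = 2.
Column 3 already has 2, which forces r1c3 = 4.
Row 3 already has 2; hence r3c2 = 3.
Completed grid: 1 2 4 3 / 2 1 3 4 / 4 3 1 2 / 3 4 2 1.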